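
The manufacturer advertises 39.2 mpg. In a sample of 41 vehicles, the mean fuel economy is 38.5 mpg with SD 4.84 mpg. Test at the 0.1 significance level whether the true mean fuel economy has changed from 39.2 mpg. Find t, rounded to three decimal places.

-0.926

H0: μ = 39.2; H1: μ ≠ 39.2 (one-sample t-test, two-sided).
t = (x̄ − μ₀)/(s/√n) = (38.5 − 39.2)/(4.84/√41) = -0.926
df = n − 1 = 40
Two-sided p-value ≈ 0.3600
Since p ≈ 0.3600 > α = 0.1, fail to reject H0; the data do not provide sufficient evidence against H0.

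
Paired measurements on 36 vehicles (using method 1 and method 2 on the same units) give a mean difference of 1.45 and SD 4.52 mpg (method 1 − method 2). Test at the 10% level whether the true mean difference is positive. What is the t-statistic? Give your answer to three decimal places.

H0: μ_d = 0; H1: μ_d > 0 (paired t-test on the differences, right-tailed).
t = d̄/(s_d/√n) = 1.45/(4.52/√36) = 1.925
df = n − 1 = 35
p-value = P(T ≥ 1.925) ≈ 0.031
Since p ≈ 0.031 < α = 0.1, reject H0; the evidence is statistically significant.

1.925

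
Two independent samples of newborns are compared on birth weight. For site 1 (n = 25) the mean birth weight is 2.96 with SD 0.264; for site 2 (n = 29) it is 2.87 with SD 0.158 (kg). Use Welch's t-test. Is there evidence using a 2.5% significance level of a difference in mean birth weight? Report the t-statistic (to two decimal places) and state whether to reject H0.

t = 1.49; fail to reject H0

Let group 1 = site 1, group 2 = site 2. H0: μ_1 = μ_2; H1: μ_1 ≠ μ_2 (Welch's two-sample t-test, two-sided).
t = (x̄_1 − x̄_2)/√(s_1²/n_1 + s_2²/n_2) = (2.96 − 2.87)/√(0.264²/25 + 0.158²/29) = 1.49
Welch–Satterthwaite df ≈ 38.00
Two-sided p-value ≈ 0.144
Since p ≈ 0.144 > α = 0.025, fail to reject H0; the evidence is not statistically significant.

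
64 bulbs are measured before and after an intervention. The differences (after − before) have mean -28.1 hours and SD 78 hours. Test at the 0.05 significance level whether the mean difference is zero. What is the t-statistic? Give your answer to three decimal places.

-2.882

H0: μ_d = 0; H1: μ_d ≠ 0 (paired t-test on the differences, two-sided).
t = d̄/(s_d/√n) = -28.1/(78/√64) = -2.882
df = n − 1 = 63
Two-sided p-value ≈ 0.0054
Since p ≈ 0.0054 < α = 0.05, reject H0; the evidence is statistically significant.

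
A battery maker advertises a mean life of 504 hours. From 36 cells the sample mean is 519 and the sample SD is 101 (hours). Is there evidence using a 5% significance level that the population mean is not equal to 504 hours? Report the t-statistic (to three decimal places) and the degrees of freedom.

H0: μ = 504; H1: μ ≠ 504 (one-sample t-test, two-sided).
t = (x̄ − μ₀)/(s/√n) = (519 − 504)/(101/√36) = 0.891
df = n − 1 = 35
Two-sided p-value ≈ 0.3790
Since p ≈ 0.3790 > α = 0.05, fail to reject H0; the data do not provide sufficient evidence against H0.

t = 0.891, df = 35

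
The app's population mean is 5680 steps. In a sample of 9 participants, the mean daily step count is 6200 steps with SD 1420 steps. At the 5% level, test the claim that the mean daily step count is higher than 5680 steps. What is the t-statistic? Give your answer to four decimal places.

H0: μ = 5680; H1: μ > 5680 (one-sample t-test, right-tailed).
t = (x̄ − μ₀)/(s/√n) = (6200 − 5680)/(1420/√9) = 1.0986
df = n − 1 = 8
p-value = P(T ≥ 1.0986) ≈ 0.152
Since p ≈ 0.152 > α = 0.05, fail to reject H0; the evidence is not statistically significant.

1.0986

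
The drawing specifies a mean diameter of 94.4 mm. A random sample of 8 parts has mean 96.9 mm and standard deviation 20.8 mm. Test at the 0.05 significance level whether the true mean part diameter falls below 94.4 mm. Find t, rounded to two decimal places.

0.34

H0: μ = 94.4; H1: μ < 94.4 (one-sample t-test, left-tailed).
t = (x̄ − μ₀)/(s/√n) = (96.9 − 94.4)/(20.8/√8) = 0.34
df = n − 1 = 7
p-value = P(T ≤ 0.34) ≈ 0.6281
Since p ≈ 0.6281 > α = 0.05, fail to reject H0; the data do not provide sufficient evidence against H0.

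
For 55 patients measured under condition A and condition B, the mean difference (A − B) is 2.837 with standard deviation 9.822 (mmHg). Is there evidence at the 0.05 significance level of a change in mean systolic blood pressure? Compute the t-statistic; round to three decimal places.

2.142

H0: μ_d = 0; H1: μ_d ≠ 0 (paired t-test on the differences, two-sided).
t = d̄/(s_d/√n) = 2.837/(9.822/√55) = 2.142
df = n − 1 = 54
Two-sided p-value ≈ 0.037
Since p ≈ 0.037 < α = 0.05, reject H0; the evidence is statistically significant.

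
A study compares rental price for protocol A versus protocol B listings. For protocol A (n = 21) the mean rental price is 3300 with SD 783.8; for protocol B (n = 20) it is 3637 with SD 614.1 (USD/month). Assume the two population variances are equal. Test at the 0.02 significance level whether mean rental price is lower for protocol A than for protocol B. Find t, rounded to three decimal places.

Let group 1 = protocol A, group 2 = protocol B. H0: μ_1 = μ_2; H1: μ_1 < μ_2 (two-sample pooled-variance t-test, left-tailed).
s_p² = [(21−1)·783.8² + (20−1)·614.1²]/(21+20−2) = 498772
t = (3300 − 3637)/√[498772·(1/21 + 1/20)] = -1.527
df = n₁ + n₂ − 2 = 39
p-value = P(T ≤ -1.527) ≈ 0.067
Since p ≈ 0.067 > α = 0.02, fail to reject H0; the evidence is not statistically significant.

-1.527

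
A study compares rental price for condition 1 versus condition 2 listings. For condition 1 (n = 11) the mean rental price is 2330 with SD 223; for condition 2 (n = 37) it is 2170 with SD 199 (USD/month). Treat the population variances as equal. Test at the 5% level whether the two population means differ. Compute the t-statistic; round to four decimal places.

Let group 1 = condition 1, group 2 = condition 2. H0: μ_1 = μ_2; H1: μ_1 ≠ μ_2 (two-sample pooled-variance t-test, two-sided).
s_p² = [(11−1)·223² + (37−1)·199²]/(11+37−2) = 41802.7
t = (2330 − 2170)/√[41802.7·(1/11 + 1/37)] = 2.2787
df = n₁ + n₂ − 2 = 46
Two-sided p-value ≈ 0.0274
Since p ≈ 0.0274 < α = 0.05, reject H0; the data support H1.

2.2787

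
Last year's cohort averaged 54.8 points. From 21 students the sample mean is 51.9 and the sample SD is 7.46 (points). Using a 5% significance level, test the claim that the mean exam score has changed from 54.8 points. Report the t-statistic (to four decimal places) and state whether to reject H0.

H0: μ = 54.8; H1: μ ≠ 54.8 (one-sample t-test, two-sided).
t = (x̄ − μ₀)/(s/√n) = (51.9 − 54.8)/(7.46/√21) = -1.7814
df = n − 1 = 20
Two-sided p-value ≈ 0.090
Since p ≈ 0.090 > α = 0.05, fail to reject H0; the data do not provide sufficient evidence against H0.

t = -1.7814; fail to reject H0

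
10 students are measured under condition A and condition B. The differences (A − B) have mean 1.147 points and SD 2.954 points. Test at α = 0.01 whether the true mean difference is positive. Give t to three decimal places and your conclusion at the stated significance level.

t = 1.228; fail to reject H0

H0: μ_d = 0; H1: μ_d > 0 (paired t-test on the differences, right-tailed).
t = d̄/(s_d/√n) = 1.147/(2.954/√10) = 1.228
df = n − 1 = 9
p-value = P(T ≥ 1.228) ≈ 0.1253
Since p ≈ 0.1253 > α = 0.01, fail to reject H0; the data do not provide sufficient evidence against H0.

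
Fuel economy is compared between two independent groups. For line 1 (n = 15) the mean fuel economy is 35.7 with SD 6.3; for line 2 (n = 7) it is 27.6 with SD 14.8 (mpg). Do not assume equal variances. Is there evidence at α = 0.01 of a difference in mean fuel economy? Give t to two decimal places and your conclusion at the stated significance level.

Let group 1 = line 1, group 2 = line 2. H0: μ_1 = μ_2; H1: μ_1 ≠ μ_2 (Welch's two-sample t-test, two-sided).
t = (x̄_1 − x̄_2)/√(s_1²/n_1 + s_2²/n_2) = (35.7 − 27.6)/√(6.3²/15 + 14.8²/7) = 1.39
Welch–Satterthwaite df ≈ 7.04
Two-sided p-value ≈ 0.2068
Since p ≈ 0.2068 > α = 0.01, fail to reject H0; the data do not provide sufficient evidence against H0.

t = 1.39; fail to reject H0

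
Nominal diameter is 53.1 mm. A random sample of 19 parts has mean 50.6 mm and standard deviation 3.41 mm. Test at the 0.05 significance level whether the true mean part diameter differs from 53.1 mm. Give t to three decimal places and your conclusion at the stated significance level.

H0: μ = 53.1; H1: μ ≠ 53.1 (one-sample t-test, two-sided).
t = (x̄ − μ₀)/(s/√n) = (50.6 − 53.1)/(3.41/√19) = -3.196
df = n − 1 = 18
Two-sided p-value ≈ 0.0050
Since p ≈ 0.0050 < α = 0.05, reject H0; the evidence is statistically significant.

t = -3.196; reject H0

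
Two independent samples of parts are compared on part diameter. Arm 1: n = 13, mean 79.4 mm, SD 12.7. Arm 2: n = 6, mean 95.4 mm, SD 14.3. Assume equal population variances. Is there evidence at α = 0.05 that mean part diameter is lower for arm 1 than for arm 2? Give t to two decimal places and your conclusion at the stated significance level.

t = -2.46; reject H0

Let group 1 = arm 1, group 2 = arm 2. H0: μ_1 = μ_2; H1: μ_1 < μ_2 (two-sample pooled-variance t-test, left-tailed).
s_p² = [(13−1)·12.7² + (6−1)·14.3²]/(13+6−2) = 173.996
t = (79.4 − 95.4)/√[173.996·(1/13 + 1/6)] = -2.46
df = n₁ + n₂ − 2 = 17
p-value = P(T ≤ -2.46) ≈ 0.0125
Since p ≈ 0.0125 < α = 0.05, reject H0; the evidence is statistically significant.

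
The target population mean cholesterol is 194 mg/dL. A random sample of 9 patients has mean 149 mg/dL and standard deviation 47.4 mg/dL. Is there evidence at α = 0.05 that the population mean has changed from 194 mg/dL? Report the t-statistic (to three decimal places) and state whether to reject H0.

H0: μ = 194; H1: μ ≠ 194 (one-sample t-test, two-sided).
t = (x̄ − μ₀)/(s/√n) = (149 − 194)/(47.4/√9) = -2.848
df = n − 1 = 8
Two-sided p-value ≈ 0.0215
Since p ≈ 0.0215 < α = 0.05, reject H0; the evidence is statistically significant.

t = -2.848; reject H0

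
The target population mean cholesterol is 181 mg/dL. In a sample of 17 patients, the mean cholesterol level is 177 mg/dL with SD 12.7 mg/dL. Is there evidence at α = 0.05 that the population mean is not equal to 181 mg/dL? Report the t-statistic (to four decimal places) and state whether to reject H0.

t = -1.2986; fail to reject H0

H0: μ = 181; H1: μ ≠ 181 (one-sample t-test, two-sided).
t = (x̄ − μ₀)/(s/√n) = (177 − 181)/(12.7/√17) = -1.2986
df = n − 1 = 16
Two-sided p-value ≈ 0.2125
Since p ≈ 0.2125 > α = 0.05, fail to reject H0; the data do not provide sufficient evidence against H0.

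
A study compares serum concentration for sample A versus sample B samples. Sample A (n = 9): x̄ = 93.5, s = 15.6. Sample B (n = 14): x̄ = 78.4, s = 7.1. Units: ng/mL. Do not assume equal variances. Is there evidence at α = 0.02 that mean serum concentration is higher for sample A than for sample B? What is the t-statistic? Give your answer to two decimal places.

Let group 1 = sample A, group 2 = sample B. H0: μ_1 = μ_2; H1: μ_1 > μ_2 (Welch's two-sample t-test, right-tailed).
t = (x̄_1 − x̄_2)/√(s_1²/n_1 + s_2²/n_2) = (93.5 − 78.4)/√(15.6²/9 + 7.1²/14) = 2.73
Welch–Satterthwaite df ≈ 10.16
p-value = P(T ≥ 2.73) ≈ 0.010
Since p ≈ 0.010 < α = 0.02, reject H0; the evidence is statistically significant.

2.73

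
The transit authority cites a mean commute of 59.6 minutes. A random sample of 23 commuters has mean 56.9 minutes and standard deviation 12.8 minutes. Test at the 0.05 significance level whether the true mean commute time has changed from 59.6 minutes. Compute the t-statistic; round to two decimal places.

H0: μ = 59.6; H1: μ ≠ 59.6 (one-sample t-test, two-sided).
t = (x̄ − μ₀)/(s/√n) = (56.9 − 59.6)/(12.8/√23) = -1.01
df = n − 1 = 22
Two-sided p-value ≈ 0.3227
Since p ≈ 0.3227 > α = 0.05, fail to reject H0; the evidence is not statistically significant.

-1.01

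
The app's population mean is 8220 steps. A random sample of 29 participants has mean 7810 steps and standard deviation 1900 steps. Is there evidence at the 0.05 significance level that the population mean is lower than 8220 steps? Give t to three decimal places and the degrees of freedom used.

t = -1.162, df = 28

H0: μ = 8220; H1: μ < 8220 (one-sample t-test, left-tailed).
t = (x̄ − μ₀)/(s/√n) = (7810 − 8220)/(1900/√29) = -1.162
df = n − 1 = 28
p-value = P(T ≤ -1.162) ≈ 0.1275
Since p ≈ 0.1275 > α = 0.05, fail to reject H0; the evidence is not statistically significant.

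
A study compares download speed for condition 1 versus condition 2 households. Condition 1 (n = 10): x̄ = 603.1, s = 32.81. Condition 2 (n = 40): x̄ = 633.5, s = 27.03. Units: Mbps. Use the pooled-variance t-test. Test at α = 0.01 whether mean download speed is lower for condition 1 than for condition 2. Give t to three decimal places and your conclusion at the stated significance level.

t = -3.049; reject H0

Let group 1 = condition 1, group 2 = condition 2. H0: μ_1 = μ_2; H1: μ_1 < μ_2 (two-sample pooled-variance t-test, left-tailed).
s_p² = [(10−1)·32.81² + (40−1)·27.03²]/(10+40−2) = 795.472
t = (603.1 − 633.5)/√[795.472·(1/10 + 1/40)] = -3.049
df = n₁ + n₂ − 2 = 48
p-value = P(T ≤ -3.049) ≈ 0.002
Since p ≈ 0.002 < α = 0.01, reject H0; the data support H1.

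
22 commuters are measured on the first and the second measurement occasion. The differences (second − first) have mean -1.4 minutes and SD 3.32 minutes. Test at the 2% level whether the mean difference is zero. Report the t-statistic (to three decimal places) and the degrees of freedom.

H0: μ_d = 0; H1: μ_d ≠ 0 (paired t-test on the differences, two-sided).
t = d̄/(s_d/√n) = -1.4/(3.32/√22) = -1.978
df = n − 1 = 21
Two-sided p-value ≈ 0.061
Since p ≈ 0.061 > α = 0.02, fail to reject H0; the data do not provide sufficient evidence against H0.

t = -1.978, df = 21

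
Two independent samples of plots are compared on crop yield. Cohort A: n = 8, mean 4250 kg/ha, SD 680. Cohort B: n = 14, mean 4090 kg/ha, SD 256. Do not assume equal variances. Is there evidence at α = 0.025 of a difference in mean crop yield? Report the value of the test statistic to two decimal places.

Let group 1 = cohort A, group 2 = cohort B. H0: μ_1 = μ_2; H1: μ_1 ≠ μ_2 (Welch's two-sample t-test, two-sided).
t = (x̄_1 − x̄_2)/√(s_1²/n_1 + s_2²/n_2) = (4250 − 4090)/√(680²/8 + 256²/14) = 0.64
Welch–Satterthwaite df ≈ 8.15
Two-sided p-value ≈ 0.5397
Since p ≈ 0.5397 > α = 0.025, fail to reject H0; the evidence is not statistically significant.

0.64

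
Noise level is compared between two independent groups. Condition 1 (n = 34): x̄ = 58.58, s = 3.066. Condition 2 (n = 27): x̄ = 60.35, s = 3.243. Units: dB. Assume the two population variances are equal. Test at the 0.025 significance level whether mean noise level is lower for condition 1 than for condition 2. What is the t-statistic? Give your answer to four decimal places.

-2.1831

Let group 1 = condition 1, group 2 = condition 2. H0: μ_1 = μ_2; H1: μ_1 < μ_2 (two-sample pooled-variance t-test, left-tailed).
s_p² = [(34−1)·3.066² + (27−1)·3.243²]/(34+27−2) = 9.89246
t = (58.58 − 60.35)/√[9.89246·(1/34 + 1/27)] = -2.1831
df = n₁ + n₂ − 2 = 59
p-value = P(T ≤ -2.1831) ≈ 0.017
Since p ≈ 0.017 < α = 0.025, reject H0; the evidence is statistically significant.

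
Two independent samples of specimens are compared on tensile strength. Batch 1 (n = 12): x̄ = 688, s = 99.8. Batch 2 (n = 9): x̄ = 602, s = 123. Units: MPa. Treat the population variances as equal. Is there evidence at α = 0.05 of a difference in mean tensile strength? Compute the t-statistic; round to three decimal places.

Let group 1 = batch 1, group 2 = batch 2. H0: μ_1 = μ_2; H1: μ_1 ≠ μ_2 (two-sample pooled-variance t-test, two-sided).
s_p² = [(12−1)·99.8² + (9−1)·123²]/(12+9−2) = 12136.4
t = (688 − 602)/√[12136.4·(1/12 + 1/9)] = 1.770
df = n₁ + n₂ − 2 = 19
Two-sided p-value ≈ 0.0927
Since p ≈ 0.0927 > α = 0.05, fail to reject H0; the data do not provide sufficient evidence against H0.

1.770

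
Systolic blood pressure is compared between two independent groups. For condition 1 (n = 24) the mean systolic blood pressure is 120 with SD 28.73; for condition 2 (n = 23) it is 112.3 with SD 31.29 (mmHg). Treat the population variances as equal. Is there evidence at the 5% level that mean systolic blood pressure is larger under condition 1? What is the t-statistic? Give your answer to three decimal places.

Let group 1 = condition 1, group 2 = condition 2. H0: μ_1 = μ_2; H1: μ_1 > μ_2 (two-sample pooled-variance t-test, right-tailed).
s_p² = [(24−1)·28.73² + (23−1)·31.29²]/(24+23−2) = 900.531
t = (120 − 112.3)/√[900.531·(1/24 + 1/23)] = 0.879
df = n₁ + n₂ − 2 = 45
p-value = P(T ≥ 0.879) ≈ 0.192
Since p ≈ 0.192 > α = 0.05, fail to reject H0; the evidence is not statistically significant.

0.879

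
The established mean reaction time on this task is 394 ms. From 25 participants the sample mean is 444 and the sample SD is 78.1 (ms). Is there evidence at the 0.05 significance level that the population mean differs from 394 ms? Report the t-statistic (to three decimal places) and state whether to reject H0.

H0: μ = 394; H1: μ ≠ 394 (one-sample t-test, two-sided).
t = (x̄ − μ₀)/(s/√n) = (444 − 394)/(78.1/√25) = 3.201
df = n − 1 = 24
Two-sided p-value ≈ 0.0038
Since p ≈ 0.0038 < α = 0.05, reject H0; the evidence is statistically significant.

t = 3.201; reject H0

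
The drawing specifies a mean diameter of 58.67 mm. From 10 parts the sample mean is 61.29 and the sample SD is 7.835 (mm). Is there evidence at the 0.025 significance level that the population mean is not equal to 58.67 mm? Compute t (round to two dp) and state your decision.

t = 1.06; fail to reject H0

H0: μ = 58.67; H1: μ ≠ 58.67 (one-sample t-test, two-sided).
t = (x̄ − μ₀)/(s/√n) = (61.29 − 58.67)/(7.835/√10) = 1.06
df = n − 1 = 9
Two-sided p-value ≈ 0.3179
Since p ≈ 0.3179 > α = 0.025, fail to reject H0; the evidence is not statistically significant.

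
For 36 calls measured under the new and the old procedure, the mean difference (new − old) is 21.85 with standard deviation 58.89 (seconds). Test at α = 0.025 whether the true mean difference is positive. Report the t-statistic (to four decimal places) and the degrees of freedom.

t = 2.2262, df = 35

H0: μ_d = 0; H1: μ_d > 0 (paired t-test on the differences, right-tailed).
t = d̄/(s_d/√n) = 21.85/(58.89/√36) = 2.2262
df = n − 1 = 35
p-value = P(T ≥ 2.2262) ≈ 0.016
Since p ≈ 0.016 < α = 0.025, reject H0; the evidence is statistically significant.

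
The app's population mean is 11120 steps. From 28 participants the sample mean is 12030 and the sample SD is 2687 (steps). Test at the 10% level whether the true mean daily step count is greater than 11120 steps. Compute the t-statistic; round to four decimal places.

H0: μ = 11120; H1: μ > 11120 (one-sample t-test, right-tailed).
t = (x̄ − μ₀)/(s/√n) = (12030 − 11120)/(2687/√28) = 1.7921
df = n − 1 = 27
p-value = P(T ≥ 1.7921) ≈ 0.0422
Since p ≈ 0.0422 < α = 0.1, reject H0; the data support H1.

1.7921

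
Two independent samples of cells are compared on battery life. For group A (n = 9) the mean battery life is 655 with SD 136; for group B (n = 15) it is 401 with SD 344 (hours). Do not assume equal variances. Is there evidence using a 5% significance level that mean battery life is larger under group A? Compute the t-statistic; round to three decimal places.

2.547

Let group 1 = group A, group 2 = group B. H0: μ_1 = μ_2; H1: μ_1 > μ_2 (Welch's two-sample t-test, right-tailed).
t = (x̄_1 − x̄_2)/√(s_1²/n_1 + s_2²/n_2) = (655 − 401)/√(136²/9 + 344²/15) = 2.547
Welch–Satterthwaite df ≈ 19.88
p-value = P(T ≥ 2.547) ≈ 0.0096
Since p ≈ 0.0096 < α = 0.05, reject H0; the evidence is statistically significant.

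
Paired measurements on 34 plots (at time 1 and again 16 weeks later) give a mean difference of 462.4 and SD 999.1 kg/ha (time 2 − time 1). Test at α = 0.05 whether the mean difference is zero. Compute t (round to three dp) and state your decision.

t = 2.699; reject H0

H0: μ_d = 0; H1: μ_d ≠ 0 (paired t-test on the differences, two-sided).
t = d̄/(s_d/√n) = 462.4/(999.1/√34) = 2.699
df = n − 1 = 33
Two-sided p-value ≈ 0.0109
Since p ≈ 0.0109 < α = 0.05, reject H0; the data support H1.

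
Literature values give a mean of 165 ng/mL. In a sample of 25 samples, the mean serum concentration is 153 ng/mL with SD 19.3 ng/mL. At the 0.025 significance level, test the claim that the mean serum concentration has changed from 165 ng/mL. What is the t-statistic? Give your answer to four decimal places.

H0: μ = 165; H1: μ ≠ 165 (one-sample t-test, two-sided).
t = (x̄ − μ₀)/(s/√n) = (153 − 165)/(19.3/√25) = -3.1088
df = n − 1 = 24
Two-sided p-value ≈ 0.0048
Since p ≈ 0.0048 < α = 0.025, reject H0; the data support H1.

-3.1088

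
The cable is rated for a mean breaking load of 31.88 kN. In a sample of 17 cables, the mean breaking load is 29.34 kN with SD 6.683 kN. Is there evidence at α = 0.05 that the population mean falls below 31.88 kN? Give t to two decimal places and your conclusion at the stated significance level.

t = -1.57; fail to reject H0

H0: μ = 31.88; H1: μ < 31.88 (one-sample t-test, left-tailed).
t = (x̄ − μ₀)/(s/√n) = (29.34 − 31.88)/(6.683/√17) = -1.57
df = n − 1 = 16
p-value = P(T ≤ -1.57) ≈ 0.068
Since p ≈ 0.068 > α = 0.05, fail to reject H0; the evidence is not statistically significant.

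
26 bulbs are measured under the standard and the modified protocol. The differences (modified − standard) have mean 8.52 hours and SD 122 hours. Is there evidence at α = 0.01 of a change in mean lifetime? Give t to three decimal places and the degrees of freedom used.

t = 0.356, df = 25

H0: μ_d = 0; H1: μ_d ≠ 0 (paired t-test on the differences, two-sided).
t = d̄/(s_d/√n) = 8.52/(122/√26) = 0.356
df = n − 1 = 25
Two-sided p-value ≈ 0.725
Since p ≈ 0.725 > α = 0.01, fail to reject H0; the evidence is not statistically significant.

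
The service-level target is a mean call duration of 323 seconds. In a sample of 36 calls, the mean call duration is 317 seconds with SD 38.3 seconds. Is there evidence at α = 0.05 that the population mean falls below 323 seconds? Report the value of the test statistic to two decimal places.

H0: μ = 323; H1: μ < 323 (one-sample t-test, left-tailed).
t = (x̄ − μ₀)/(s/√n) = (317 − 323)/(38.3/√36) = -0.94
df = n − 1 = 35
p-value = P(T ≤ -0.94) ≈ 0.1768
Since p ≈ 0.1768 > α = 0.05, fail to reject H0; the data do not provide sufficient evidence against H0.

-0.94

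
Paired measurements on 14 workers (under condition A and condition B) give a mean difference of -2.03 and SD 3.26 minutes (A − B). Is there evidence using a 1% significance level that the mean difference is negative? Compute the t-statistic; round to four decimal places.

-2.3299

H0: μ_d = 0; H1: μ_d < 0 (paired t-test on the differences, left-tailed).
t = d̄/(s_d/√n) = -2.03/(3.26/√14) = -2.3299
df = n − 1 = 13
p-value = P(T ≤ -2.3299) ≈ 0.018
Since p ≈ 0.018 > α = 0.01, fail to reject H0; the evidence is not statistically significant.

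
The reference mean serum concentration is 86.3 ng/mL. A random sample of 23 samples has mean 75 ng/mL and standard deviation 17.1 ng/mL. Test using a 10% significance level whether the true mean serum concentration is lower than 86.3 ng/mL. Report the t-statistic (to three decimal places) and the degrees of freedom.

t = -3.169, df = 22

H0: μ = 86.3; H1: μ < 86.3 (one-sample t-test, left-tailed).
t = (x̄ − μ₀)/(s/√n) = (75 − 86.3)/(17.1/√23) = -3.169
df = n − 1 = 22
p-value = P(T ≤ -3.169) ≈ 0.002
Since p ≈ 0.002 < α = 0.1, reject H0; the data support H1.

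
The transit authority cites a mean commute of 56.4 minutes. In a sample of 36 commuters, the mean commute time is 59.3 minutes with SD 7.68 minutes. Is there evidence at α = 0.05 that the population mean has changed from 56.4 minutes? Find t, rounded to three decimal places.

2.266

H0: μ = 56.4; H1: μ ≠ 56.4 (one-sample t-test, two-sided).
t = (x̄ − μ₀)/(s/√n) = (59.3 − 56.4)/(7.68/√36) = 2.266
df = n − 1 = 35
Two-sided p-value ≈ 0.030
Since p ≈ 0.030 < α = 0.05, reject H0; the evidence is statistically significant.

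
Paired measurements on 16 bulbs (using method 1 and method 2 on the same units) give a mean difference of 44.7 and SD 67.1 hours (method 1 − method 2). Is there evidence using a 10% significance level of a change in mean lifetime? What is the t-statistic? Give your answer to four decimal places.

2.6647

H0: μ_d = 0; H1: μ_d ≠ 0 (paired t-test on the differences, two-sided).
t = d̄/(s_d/√n) = 44.7/(67.1/√16) = 2.6647
df = n − 1 = 15
Two-sided p-value ≈ 0.018
Since p ≈ 0.018 < α = 0.1, reject H0; the data support H1.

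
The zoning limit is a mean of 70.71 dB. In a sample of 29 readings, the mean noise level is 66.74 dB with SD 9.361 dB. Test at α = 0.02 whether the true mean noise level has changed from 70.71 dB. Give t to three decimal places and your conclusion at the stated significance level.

t = -2.284; fail to reject H0

H0: μ = 70.71; H1: μ ≠ 70.71 (one-sample t-test, two-sided).
t = (x̄ − μ₀)/(s/√n) = (66.74 − 70.71)/(9.361/√29) = -2.284
df = n − 1 = 28
Two-sided p-value ≈ 0.0302
Since p ≈ 0.0302 > α = 0.02, fail to reject H0; the evidence is not statistically significant.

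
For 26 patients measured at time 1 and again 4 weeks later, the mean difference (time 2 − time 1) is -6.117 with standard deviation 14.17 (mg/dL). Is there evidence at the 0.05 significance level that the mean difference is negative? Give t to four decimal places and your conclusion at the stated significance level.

H0: μ_d = 0; H1: μ_d < 0 (paired t-test on the differences, left-tailed).
t = d̄/(s_d/√n) = -6.117/(14.17/√26) = -2.2012
df = n − 1 = 25
p-value = P(T ≤ -2.2012) ≈ 0.0186
Since p ≈ 0.0186 < α = 0.05, reject H0; the evidence is statistically significant.

t = -2.2012; reject H0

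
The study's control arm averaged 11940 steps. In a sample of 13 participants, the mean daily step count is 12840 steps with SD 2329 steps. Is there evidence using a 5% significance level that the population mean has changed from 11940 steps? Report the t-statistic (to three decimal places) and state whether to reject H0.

H0: μ = 11940; H1: μ ≠ 11940 (one-sample t-test, two-sided).
t = (x̄ − μ₀)/(s/√n) = (12840 − 11940)/(2329/√13) = 1.393
df = n − 1 = 12
Two-sided p-value ≈ 0.1888
Since p ≈ 0.1888 > α = 0.05, fail to reject H0; the data do not provide sufficient evidence against H0.

t = 1.393; fail to reject H0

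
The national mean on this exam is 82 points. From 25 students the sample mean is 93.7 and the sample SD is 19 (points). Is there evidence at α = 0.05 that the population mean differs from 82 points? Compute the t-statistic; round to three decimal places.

3.079

H0: μ = 82; H1: μ ≠ 82 (one-sample t-test, two-sided).
t = (x̄ − μ₀)/(s/√n) = (93.7 − 82)/(19/√25) = 3.079
df = n − 1 = 24
Two-sided p-value ≈ 0.0051
Since p ≈ 0.0051 < α = 0.05, reject H0; the data support H1.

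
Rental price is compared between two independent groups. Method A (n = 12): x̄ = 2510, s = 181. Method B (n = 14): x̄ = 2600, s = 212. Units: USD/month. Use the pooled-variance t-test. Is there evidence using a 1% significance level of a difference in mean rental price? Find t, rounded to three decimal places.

Let group 1 = method A, group 2 = method B. H0: μ_1 = μ_2; H1: μ_1 ≠ μ_2 (two-sample pooled-variance t-test, two-sided).
s_p² = [(12−1)·181² + (14−1)·212²]/(12+14−2) = 39360.1
t = (2510 − 2600)/√[39360.1·(1/12 + 1/14)] = -1.153
df = n₁ + n₂ − 2 = 24
Two-sided p-value ≈ 0.260
Since p ≈ 0.260 > α = 0.01, fail to reject H0; the data do not provide sufficient evidence against H0.

-1.153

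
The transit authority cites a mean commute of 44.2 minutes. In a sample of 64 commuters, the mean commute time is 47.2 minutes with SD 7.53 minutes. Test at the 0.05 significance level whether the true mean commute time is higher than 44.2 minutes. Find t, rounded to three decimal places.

H0: μ = 44.2; H1: μ > 44.2 (one-sample t-test, right-tailed).
t = (x̄ − μ₀)/(s/√n) = (47.2 − 44.2)/(7.53/√64) = 3.187
df = n − 1 = 63
p-value = P(T ≥ 3.187) ≈ 0.0011
Since p ≈ 0.0011 < α = 0.05, reject H0; the data support H1.

3.187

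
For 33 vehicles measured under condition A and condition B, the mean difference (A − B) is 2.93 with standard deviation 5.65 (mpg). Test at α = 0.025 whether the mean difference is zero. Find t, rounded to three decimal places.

2.979

H0: μ_d = 0; H1: μ_d ≠ 0 (paired t-test on the differences, two-sided).
t = d̄/(s_d/√n) = 2.93/(5.65/√33) = 2.979
df = n − 1 = 32
Two-sided p-value ≈ 0.0055
Since p ≈ 0.0055 < α = 0.025, reject H0; the evidence is statistically significant.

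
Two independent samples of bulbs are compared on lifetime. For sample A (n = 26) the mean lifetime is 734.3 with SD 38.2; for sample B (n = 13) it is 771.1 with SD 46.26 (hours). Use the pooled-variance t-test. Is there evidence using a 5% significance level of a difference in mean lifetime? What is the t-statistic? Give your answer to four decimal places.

Let group 1 = sample A, group 2 = sample B. H0: μ_1 = μ_2; H1: μ_1 ≠ μ_2 (two-sample pooled-variance t-test, two-sided).
s_p² = [(26−1)·38.2² + (13−1)·46.26²]/(26+13−2) = 1680.02
t = (734.3 − 771.1)/√[1680.02·(1/26 + 1/13)] = -2.6431
df = n₁ + n₂ − 2 = 37
Two-sided p-value ≈ 0.0120
Since p ≈ 0.0120 < α = 0.05, reject H0; the evidence is statistically significant.

-2.6431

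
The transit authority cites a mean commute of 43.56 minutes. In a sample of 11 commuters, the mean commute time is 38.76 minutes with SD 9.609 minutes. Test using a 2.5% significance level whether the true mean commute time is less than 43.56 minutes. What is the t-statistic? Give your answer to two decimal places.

H0: μ = 43.56; H1: μ < 43.56 (one-sample t-test, left-tailed).
t = (x̄ − μ₀)/(s/√n) = (38.76 − 43.56)/(9.609/√11) = -1.66
df = n − 1 = 10
p-value = P(T ≤ -1.66) ≈ 0.064
Since p ≈ 0.064 > α = 0.025, fail to reject H0; the evidence is not statistically significant.

-1.66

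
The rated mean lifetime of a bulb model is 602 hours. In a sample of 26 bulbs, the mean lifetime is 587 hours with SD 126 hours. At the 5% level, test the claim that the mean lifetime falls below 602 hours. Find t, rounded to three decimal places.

-0.607

H0: μ = 602; H1: μ < 602 (one-sample t-test, left-tailed).
t = (x̄ − μ₀)/(s/√n) = (587 − 602)/(126/√26) = -0.607
df = n − 1 = 25
p-value = P(T ≤ -0.607) ≈ 0.2747
Since p ≈ 0.2747 > α = 0.05, fail to reject H0; the data do not provide sufficient evidence against H0.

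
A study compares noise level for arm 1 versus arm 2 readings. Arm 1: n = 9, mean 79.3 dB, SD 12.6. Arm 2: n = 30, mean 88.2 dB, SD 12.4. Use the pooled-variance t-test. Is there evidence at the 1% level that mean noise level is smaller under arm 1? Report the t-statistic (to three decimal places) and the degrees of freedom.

t = -1.882, df = 37

Let group 1 = arm 1, group 2 = arm 2. H0: μ_1 = μ_2; H1: μ_1 < μ_2 (two-sample pooled-variance t-test, left-tailed).
s_p² = [(9−1)·12.6² + (30−1)·12.4²]/(9+30−2) = 154.841
t = (79.3 − 88.2)/√[154.841·(1/9 + 1/30)] = -1.882
df = n₁ + n₂ − 2 = 37
p-value = P(T ≤ -1.882) ≈ 0.034
Since p ≈ 0.034 > α = 0.01, fail to reject H0; the evidence is not statistically significant.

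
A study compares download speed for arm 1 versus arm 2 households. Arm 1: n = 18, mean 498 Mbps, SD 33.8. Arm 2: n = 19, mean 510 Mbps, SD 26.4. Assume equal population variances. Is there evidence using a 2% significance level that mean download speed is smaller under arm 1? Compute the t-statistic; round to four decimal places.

Let group 1 = arm 1, group 2 = arm 2. H0: μ_1 = μ_2; H1: μ_1 < μ_2 (two-sample pooled-variance t-test, left-tailed).
s_p² = [(18−1)·33.8² + (19−1)·26.4²]/(18+19−2) = 913.336
t = (498 − 510)/√[913.336·(1/18 + 1/19)] = -1.2072
df = n₁ + n₂ − 2 = 35
p-value = P(T ≤ -1.2072) ≈ 0.118
Since p ≈ 0.118 > α = 0.02, fail to reject H0; the evidence is not statistically significant.

-1.2072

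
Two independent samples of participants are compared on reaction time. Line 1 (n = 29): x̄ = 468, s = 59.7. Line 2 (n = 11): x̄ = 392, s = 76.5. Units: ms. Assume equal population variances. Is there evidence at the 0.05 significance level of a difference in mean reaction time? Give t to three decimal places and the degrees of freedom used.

Let group 1 = line 1, group 2 = line 2. H0: μ_1 = μ_2; H1: μ_1 ≠ μ_2 (two-sample pooled-variance t-test, two-sided).
s_p² = [(29−1)·59.7² + (11−1)·76.5²]/(29+11−2) = 4166.24
t = (468 − 392)/√[4166.24·(1/29 + 1/11)] = 3.325
df = n₁ + n₂ − 2 = 38
Two-sided p-value ≈ 0.0020
Since p ≈ 0.0020 < α = 0.05, reject H0; the evidence is statistically significant.

t = 3.325, df = 38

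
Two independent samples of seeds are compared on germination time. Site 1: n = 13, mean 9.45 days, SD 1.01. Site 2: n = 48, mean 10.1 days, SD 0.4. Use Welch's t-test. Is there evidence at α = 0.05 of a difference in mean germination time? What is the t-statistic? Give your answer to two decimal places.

-2.27

Let group 1 = site 1, group 2 = site 2. H0: μ_1 = μ_2; H1: μ_1 ≠ μ_2 (Welch's two-sample t-test, two-sided).
t = (x̄_1 − x̄_2)/√(s_1²/n_1 + s_2²/n_2) = (9.45 − 10.1)/√(1.01²/13 + 0.4²/48) = -2.27
Welch–Satterthwaite df ≈ 13.04
Two-sided p-value ≈ 0.041
Since p ≈ 0.041 < α = 0.05, reject H0; the evidence is statistically significant.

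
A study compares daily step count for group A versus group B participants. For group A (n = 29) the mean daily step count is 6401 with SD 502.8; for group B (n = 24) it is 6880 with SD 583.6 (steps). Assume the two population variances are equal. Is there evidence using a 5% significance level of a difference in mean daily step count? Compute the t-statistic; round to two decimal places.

-3.21

Let group 1 = group A, group 2 = group B. H0: μ_1 = μ_2; H1: μ_1 ≠ μ_2 (two-sample pooled-variance t-test, two-sided).
s_p² = [(29−1)·502.8² + (24−1)·583.6²]/(29+24−2) = 292395
t = (6401 − 6880)/√[292395·(1/29 + 1/24)] = -3.21
df = n₁ + n₂ − 2 = 51
Two-sided p-value ≈ 0.002
Since p ≈ 0.002 < α = 0.05, reject H0; the evidence is statistically significant.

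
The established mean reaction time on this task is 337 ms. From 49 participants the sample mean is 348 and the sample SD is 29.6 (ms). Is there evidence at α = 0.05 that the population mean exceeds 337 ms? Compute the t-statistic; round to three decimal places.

2.601

H0: μ = 337; H1: μ > 337 (one-sample t-test, right-tailed).
t = (x̄ − μ₀)/(s/√n) = (348 − 337)/(29.6/√49) = 2.601
df = n − 1 = 48
p-value = P(T ≥ 2.601) ≈ 0.0062
Since p ≈ 0.0062 < α = 0.05, reject H0; the data support H1.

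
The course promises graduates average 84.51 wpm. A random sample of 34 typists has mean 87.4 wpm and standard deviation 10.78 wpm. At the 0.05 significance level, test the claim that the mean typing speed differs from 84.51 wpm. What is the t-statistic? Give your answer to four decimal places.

H0: μ = 84.51; H1: μ ≠ 84.51 (one-sample t-test, two-sided).
t = (x̄ − μ₀)/(s/√n) = (87.4 − 84.51)/(10.78/√34) = 1.5632
df = n − 1 = 33
Two-sided p-value ≈ 0.128
Since p ≈ 0.128 > α = 0.05, fail to reject H0; the evidence is not statistically significant.

1.5632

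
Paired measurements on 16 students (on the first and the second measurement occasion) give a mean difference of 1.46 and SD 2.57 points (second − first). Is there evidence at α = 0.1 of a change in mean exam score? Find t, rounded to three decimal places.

H0: μ_d = 0; H1: μ_d ≠ 0 (paired t-test on the differences, two-sided).
t = d̄/(s_d/√n) = 1.46/(2.57/√16) = 2.272
df = n − 1 = 15
Two-sided p-value ≈ 0.0382
Since p ≈ 0.0382 < α = 0.1, reject H0; the data support H1.

2.272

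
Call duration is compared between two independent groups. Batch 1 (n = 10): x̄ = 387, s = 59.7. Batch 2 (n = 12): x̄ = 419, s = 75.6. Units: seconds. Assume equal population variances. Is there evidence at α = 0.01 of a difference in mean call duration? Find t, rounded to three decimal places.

Let group 1 = batch 1, group 2 = batch 2. H0: μ_1 = μ_2; H1: μ_1 ≠ μ_2 (two-sample pooled-variance t-test, two-sided).
s_p² = [(10−1)·59.7² + (12−1)·75.6²]/(10+12−2) = 4747.29
t = (387 − 419)/√[4747.29·(1/10 + 1/12)] = -1.085
df = n₁ + n₂ − 2 = 20
Two-sided p-value ≈ 0.2910
Since p ≈ 0.2910 > α = 0.01, fail to reject H0; the data do not provide sufficient evidence against H0.

-1.085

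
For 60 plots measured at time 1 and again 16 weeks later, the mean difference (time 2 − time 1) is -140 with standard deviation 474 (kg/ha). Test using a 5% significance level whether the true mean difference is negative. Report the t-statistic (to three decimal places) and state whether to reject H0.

H0: μ_d = 0; H1: μ_d < 0 (paired t-test on the differences, left-tailed).
t = d̄/(s_d/√n) = -140/(474/√60) = -2.288
df = n − 1 = 59
p-value = P(T ≤ -2.288) ≈ 0.013
Since p ≈ 0.013 < α = 0.05, reject H0; the data support H1.

t = -2.288; reject H0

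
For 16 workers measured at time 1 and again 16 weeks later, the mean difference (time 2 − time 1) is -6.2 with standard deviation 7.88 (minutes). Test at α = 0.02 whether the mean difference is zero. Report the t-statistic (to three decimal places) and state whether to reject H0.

t = -3.147; reject H0

H0: μ_d = 0; H1: μ_d ≠ 0 (paired t-test on the differences, two-sided).
t = d̄/(s_d/√n) = -6.2/(7.88/√16) = -3.147
df = n − 1 = 15
Two-sided p-value ≈ 0.007
Since p ≈ 0.007 < α = 0.02, reject H0; the evidence is statistically significant.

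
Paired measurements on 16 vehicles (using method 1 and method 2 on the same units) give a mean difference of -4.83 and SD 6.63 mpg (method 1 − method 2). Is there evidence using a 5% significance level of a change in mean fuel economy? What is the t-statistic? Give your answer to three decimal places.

-2.914

H0: μ_d = 0; H1: μ_d ≠ 0 (paired t-test on the differences, two-sided).
t = d̄/(s_d/√n) = -4.83/(6.63/√16) = -2.914
df = n − 1 = 15
Two-sided p-value ≈ 0.011
Since p ≈ 0.011 < α = 0.05, reject H0; the data support H1.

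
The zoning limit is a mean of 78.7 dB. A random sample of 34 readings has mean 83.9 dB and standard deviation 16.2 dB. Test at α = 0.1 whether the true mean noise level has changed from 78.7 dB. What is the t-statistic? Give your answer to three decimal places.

H0: μ = 78.7; H1: μ ≠ 78.7 (one-sample t-test, two-sided).
t = (x̄ − μ₀)/(s/√n) = (83.9 − 78.7)/(16.2/√34) = 1.872
df = n − 1 = 33
Two-sided p-value ≈ 0.070
Since p ≈ 0.070 < α = 0.1, reject H0; the data support H1.

1.872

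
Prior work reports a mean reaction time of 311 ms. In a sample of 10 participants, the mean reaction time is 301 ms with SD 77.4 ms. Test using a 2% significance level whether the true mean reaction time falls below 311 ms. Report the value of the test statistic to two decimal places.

-0.41

H0: μ = 311; H1: μ < 311 (one-sample t-test, left-tailed).
t = (x̄ − μ₀)/(s/√n) = (301 − 311)/(77.4/√10) = -0.41
df = n − 1 = 9
p-value = P(T ≤ -0.41) ≈ 0.3462
Since p ≈ 0.3462 > α = 0.02, fail to reject H0; the evidence is not statistically significant.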